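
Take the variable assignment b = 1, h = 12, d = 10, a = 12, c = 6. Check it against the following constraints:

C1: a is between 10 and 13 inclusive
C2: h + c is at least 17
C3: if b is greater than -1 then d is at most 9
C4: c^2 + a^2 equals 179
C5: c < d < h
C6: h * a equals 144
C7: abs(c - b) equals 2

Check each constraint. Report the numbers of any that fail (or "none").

No — constraints 3, 4, and 7 are not satisfied.

C1: a = 12 lies in [10, 13]  holds
C2: h + c = 12 + 6 = 18; 18 ≥ 17  holds
C3: b = 1 > -1, so we need d ≤ 9; but d = 10 > 9  fails
C4: c^2 + a^2 = 6^2 + 12^2 = 36 + 144 = 180, not 179  fails
C5: values 6 < 10 < 12  holds
C6: h * a = 12 * 12 = 144  holds
C7: abs(6 - 1) = 5, not 2  fails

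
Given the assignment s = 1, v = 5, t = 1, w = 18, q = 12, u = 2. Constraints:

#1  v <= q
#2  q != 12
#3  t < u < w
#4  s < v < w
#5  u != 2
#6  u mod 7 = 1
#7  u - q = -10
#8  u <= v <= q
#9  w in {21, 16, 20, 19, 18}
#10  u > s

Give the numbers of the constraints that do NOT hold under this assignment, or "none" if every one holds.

#1 v = 5, q = 12; 5 ≤ 12 — satisfied.
#2 q = 12, but 12 is required to differ — violated.
#3 values 1 < 2 < 18 — satisfied.
#4 values 1 < 5 < 18 — satisfied.
#5 u = 2, but 2 is required to differ — violated.
#6 2 mod 7 = 2, not 1 — violated.
#7 u - q = 2 - 12 = -10 — satisfied.
#8 values 2 <= 5 <= 12 — satisfied.
#9 w = 18 is in {21, 16, 20, 19, 18} — satisfied.
#10 u = 2, s = 1; 2 > 1 — satisfied.

Violated: 2, 5, and 6.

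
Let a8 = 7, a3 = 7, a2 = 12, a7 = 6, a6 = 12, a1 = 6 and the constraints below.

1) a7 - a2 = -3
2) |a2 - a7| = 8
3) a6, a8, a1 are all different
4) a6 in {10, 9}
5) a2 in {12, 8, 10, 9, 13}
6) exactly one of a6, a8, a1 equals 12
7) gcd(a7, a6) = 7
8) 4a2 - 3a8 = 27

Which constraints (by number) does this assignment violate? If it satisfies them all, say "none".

The assignment fails constraints 1, 2, 4, and 7.

1) a7 - a2 = 6 - 12 = -6, not -3 — fails.
2) |12 - 6| = 6, not 8 — fails.
3) values 12, 7, 6 are pairwise distinct — holds.
4) a6 = 12 is not in {10, 9} — fails.
5) a2 = 12 is in {12, 8, 10, 9, 13} — holds.
6) a6=12, a8=7, a1=6; 1 of them equals 12 — holds.
7) gcd(6, 12) = 6, not 7 — fails.
8) 4a2 - 3a8 = 4(12) - 3(7) = 27 — holds.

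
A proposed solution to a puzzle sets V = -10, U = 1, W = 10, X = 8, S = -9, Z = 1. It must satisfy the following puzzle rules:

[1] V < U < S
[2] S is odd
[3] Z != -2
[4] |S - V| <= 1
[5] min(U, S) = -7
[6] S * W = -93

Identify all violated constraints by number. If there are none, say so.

[1] values -10, 1, -9; U = 1 is not < S = -9  fails
[2] S = -9 is odd  holds
[3] Z = 1, and 1 ≠ -2  holds
[4] |-9 - (-10)| = 1; 1 ≤ 1  holds
[5] min(1, -9) = -9, not -7  fails
[6] S * W = -9 * 10 = -90, not -93  fails

The assignment fails constraints 1, 5, and 6.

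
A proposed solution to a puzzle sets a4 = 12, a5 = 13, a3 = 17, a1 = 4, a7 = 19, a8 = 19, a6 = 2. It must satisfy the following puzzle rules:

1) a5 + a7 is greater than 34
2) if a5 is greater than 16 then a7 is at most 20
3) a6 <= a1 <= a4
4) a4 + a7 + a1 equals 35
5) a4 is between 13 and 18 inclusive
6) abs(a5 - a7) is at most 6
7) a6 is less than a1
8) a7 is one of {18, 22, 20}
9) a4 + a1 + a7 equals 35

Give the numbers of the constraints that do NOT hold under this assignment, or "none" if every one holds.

Violated: 1, 5, and 8.

1) a5 + a7 = 13 + 19 = 32; 32 ≤ 34, bound 34 not met — violated.
2) a5 = 13, not > 16; antecedent false, conditional vacuously true — satisfied.
3) values 2 <= 4 <= 12 — satisfied.
4) a4 + a7 + a1 = 12 + 19 + 4 = 35 — satisfied.
5) a4 = 12 is outside [13, 18] — violated.
6) abs(13 - 19) = 6; 6 ≤ 6 — satisfied.
7) a6 = 2, a1 = 4; 2 < 4 — satisfied.
8) a7 = 19 is not in {18, 22, 20} — violated.
9) a4 + a1 + a7 = 12 + 4 + 19 = 35 — satisfied.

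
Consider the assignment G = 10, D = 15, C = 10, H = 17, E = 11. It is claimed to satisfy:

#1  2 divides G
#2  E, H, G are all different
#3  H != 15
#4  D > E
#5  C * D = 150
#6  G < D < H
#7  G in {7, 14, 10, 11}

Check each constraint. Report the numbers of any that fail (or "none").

None — every constraint holds.

#1 10 / 2 = 5, so 2 divides 10  ✔
#2 values 11, 17, 10 are pairwise distinct  ✔
#3 H = 17, and 17 ≠ 15  ✔
#4 D = 15, E = 11; 15 > 11  ✔
#5 C * D = 10 * 15 = 150  ✔
#6 values 10 < 15 < 17  ✔
#7 G = 10 is in {7, 14, 10, 11}  ✔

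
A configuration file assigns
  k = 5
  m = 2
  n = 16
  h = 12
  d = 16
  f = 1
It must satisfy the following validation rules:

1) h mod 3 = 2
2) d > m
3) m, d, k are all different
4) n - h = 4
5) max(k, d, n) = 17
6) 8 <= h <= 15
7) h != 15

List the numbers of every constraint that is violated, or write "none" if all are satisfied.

1) 12 mod 3 = 0, not 2 — violated.
2) d = 16, m = 2; 16 > 2 — satisfied.
3) values 2, 16, 5 are pairwise distinct — satisfied.
4) n - h = 16 - 12 = 4 — satisfied.
5) max(5, 16, 16) = 16, not 17 — violated.
6) h = 12 lies in [8, 15] — satisfied.
7) h = 12, and 12 ≠ 15 — satisfied.

The assignment fails constraints 1 and 5.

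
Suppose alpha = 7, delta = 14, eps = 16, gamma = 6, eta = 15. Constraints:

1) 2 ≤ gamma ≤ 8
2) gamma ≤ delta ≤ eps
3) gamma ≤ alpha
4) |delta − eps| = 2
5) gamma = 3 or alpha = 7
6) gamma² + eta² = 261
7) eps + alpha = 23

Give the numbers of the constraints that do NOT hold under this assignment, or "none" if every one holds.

None — every constraint holds.

1) gamma = 6 lies in [2, 8] — holds.
2) values 6 ≤ 14 ≤ 16 — holds.
3) gamma = 6, alpha = 7; 6 ≤ 7 — holds.
4) |14 − 16| = 2 — holds.
5) gamma = 6 ≠ 3, but alpha = 7 = 7 (second disjunct) — holds.
6) gamma² + eta² = 6² + 15² = 36 + 225 = 261 — holds.
7) eps + alpha = 16 + 7 = 23 — holds.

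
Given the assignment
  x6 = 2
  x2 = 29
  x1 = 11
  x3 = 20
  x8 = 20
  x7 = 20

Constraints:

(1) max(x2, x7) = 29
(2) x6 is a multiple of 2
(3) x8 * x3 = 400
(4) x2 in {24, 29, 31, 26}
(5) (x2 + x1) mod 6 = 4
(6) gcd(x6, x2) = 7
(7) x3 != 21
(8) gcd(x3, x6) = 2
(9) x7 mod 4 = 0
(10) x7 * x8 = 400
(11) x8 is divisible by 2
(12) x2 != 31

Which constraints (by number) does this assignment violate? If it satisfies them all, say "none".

(1) max(29, 20) = 29  ✓
(2) 2 / 2 = 1, so 2 divides 2  ✓
(3) x8 * x3 = 20 * 20 = 400  ✓
(4) x2 = 29 is in {24, 29, 31, 26}  ✓
(5) x2 + x1 = 40; 40 mod 6 = 4  ✓
(6) gcd(2, 29) = 1, not 7  ✗
(7) x3 = 20, and 20 ≠ 21  ✓
(8) gcd(20, 2) = 2  ✓
(9) 20 mod 4 = 0  ✓
(10) x7 * x8 = 20 * 20 = 400  ✓
(11) 20 / 2 = 10, so 2 divides 20  ✓
(12) x2 = 29, and 29 ≠ 31  ✓

Violated: 6.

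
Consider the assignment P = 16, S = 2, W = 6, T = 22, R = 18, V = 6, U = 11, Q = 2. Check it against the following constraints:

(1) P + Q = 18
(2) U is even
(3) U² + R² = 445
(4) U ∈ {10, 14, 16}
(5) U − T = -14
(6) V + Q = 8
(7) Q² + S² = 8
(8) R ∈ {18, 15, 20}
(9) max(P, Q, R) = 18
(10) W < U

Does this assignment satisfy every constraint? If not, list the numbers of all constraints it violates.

(1) P + Q = 16 + 2 = 18 — OK.
(2) U = 11 is odd — violated.
(3) U² + R² = 11² + 18² = 121 + 324 = 445 — OK.
(4) U = 11 is not in {10, 14, 16} — violated.
(5) U − T = 11 − 22 = -11, not -14 — violated.
(6) V + Q = 6 + 2 = 8 — OK.
(7) Q² + S² = 2² + 2² = 4 + 4 = 8 — OK.
(8) R = 18 is in {18, 15, 20} — OK.
(9) max(16, 2, 18) = 18 — OK.
(10) W = 6, U = 11; 6 < 11 — OK.

Constraints 2, 4, and 5 do not hold.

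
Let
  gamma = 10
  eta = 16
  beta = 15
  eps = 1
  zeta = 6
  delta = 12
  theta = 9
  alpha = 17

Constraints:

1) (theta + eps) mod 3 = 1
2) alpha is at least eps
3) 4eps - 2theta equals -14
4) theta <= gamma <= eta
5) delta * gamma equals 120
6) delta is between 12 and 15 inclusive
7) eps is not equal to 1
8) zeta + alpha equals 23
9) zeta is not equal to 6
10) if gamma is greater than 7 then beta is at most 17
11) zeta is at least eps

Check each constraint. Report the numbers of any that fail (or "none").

1) theta + eps = 10; 10 mod 3 = 1  OK
2) alpha = 17, eps = 1; 17 ≥ 1  OK
3) 4eps - 2theta = 4(1) - 2(9) = -14  OK
4) values 9 <= 10 <= 16  OK
5) delta * gamma = 12 * 10 = 120  OK
6) delta = 12 lies in [12, 15]  OK
7) eps = 1, but 1 is required to differ  FAIL
8) zeta + alpha = 6 + 17 = 23  OK
9) zeta = 6, but 6 is required to differ  FAIL
10) gamma = 10 > 7, so we need beta ≤ 17; beta = 15 ≤ 17  OK
11) zeta = 6, eps = 1; 6 ≥ 1  OK

Constraints 7 and 9 do not hold.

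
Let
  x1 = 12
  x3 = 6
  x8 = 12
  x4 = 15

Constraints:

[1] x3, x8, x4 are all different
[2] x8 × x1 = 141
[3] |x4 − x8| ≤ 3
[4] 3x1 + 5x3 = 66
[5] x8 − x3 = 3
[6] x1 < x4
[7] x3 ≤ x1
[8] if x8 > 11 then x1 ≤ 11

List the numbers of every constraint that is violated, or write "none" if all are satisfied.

Constraints 2, 5, 8 do not hold.

[1] values 6, 12, 15 are pairwise distinct — OK.
[2] x8 × x1 = 12 × 12 = 144, not 141 — violated.
[3] |15 − 12| = 3; 3 ≤ 3 — OK.
[4] 3x1 + 5x3 = 3(12) + 5(6) = 66 — OK.
[5] x8 − x3 = 12 − 6 = 6, not 3 — violated.
[6] x1 = 12, x4 = 15; 12 < 15 — OK.
[7] x3 = 6, x1 = 12; 6 ≤ 12 — OK.
[8] x8 = 12 > 11, so we need x1 ≤ 11; but x1 = 12 > 11 — violated.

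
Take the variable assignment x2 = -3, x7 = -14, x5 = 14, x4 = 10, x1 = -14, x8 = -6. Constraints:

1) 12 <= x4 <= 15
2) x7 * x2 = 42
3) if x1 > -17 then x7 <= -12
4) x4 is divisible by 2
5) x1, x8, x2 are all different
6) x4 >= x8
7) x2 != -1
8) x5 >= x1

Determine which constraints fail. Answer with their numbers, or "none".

Constraint 1 does not hold.

1) x4 = 10 is outside [12, 15] — does not hold.
2) x7 * x2 = -14 * (-3) = 42 — holds.
3) x1 = -14 > -17, so we need x7 ≤ -12; x7 = -14 ≤ -12 — holds.
4) 10 / 2 = 5, so 2 divides 10 — holds.
5) values -14, -6, -3 are pairwise distinct — holds.
6) x4 = 10, x8 = -6; 10 ≥ -6 — holds.
7) x2 = -3, and -3 ≠ -1 — holds.
8) x5 = 14, x1 = -14; 14 ≥ -14 — holds.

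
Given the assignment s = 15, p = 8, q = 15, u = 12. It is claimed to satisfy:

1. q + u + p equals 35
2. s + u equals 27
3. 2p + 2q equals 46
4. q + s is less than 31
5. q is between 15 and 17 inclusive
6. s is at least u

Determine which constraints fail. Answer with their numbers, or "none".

1. q + u + p = 15 + 12 + 8 = 35 — holds.
2. s + u = 15 + 12 = 27 — holds.
3. 2p + 2q = 2(8) + 2(15) = 46 — holds.
4. q + s = 15 + 15 = 30; 30 < 31 — holds.
5. q = 15 lies in [15, 17] — holds.
6. s = 15, u = 12; 15 ≥ 12 — holds.

The assignment satisfies every constraint.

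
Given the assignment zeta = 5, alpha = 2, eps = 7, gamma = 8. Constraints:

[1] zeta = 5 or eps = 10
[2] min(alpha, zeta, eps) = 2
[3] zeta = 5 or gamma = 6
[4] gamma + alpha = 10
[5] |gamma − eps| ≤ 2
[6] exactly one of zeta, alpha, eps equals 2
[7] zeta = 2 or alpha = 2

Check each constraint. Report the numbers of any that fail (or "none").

[1] zeta = 5 = 5 (first disjunct)  holds
[2] min(2, 5, 7) = 2  holds
[3] zeta = 5 = 5 (first disjunct)  holds
[4] gamma + alpha = 8 + 2 = 10  holds
[5] |8 − 7| = 1; 1 ≤ 2  holds
[6] zeta=5, alpha=2, eps=7; 1 of them equals 2  holds
[7] zeta = 5 ≠ 2, but alpha = 2 = 2 (second disjunct)  holds

None — every constraint holds.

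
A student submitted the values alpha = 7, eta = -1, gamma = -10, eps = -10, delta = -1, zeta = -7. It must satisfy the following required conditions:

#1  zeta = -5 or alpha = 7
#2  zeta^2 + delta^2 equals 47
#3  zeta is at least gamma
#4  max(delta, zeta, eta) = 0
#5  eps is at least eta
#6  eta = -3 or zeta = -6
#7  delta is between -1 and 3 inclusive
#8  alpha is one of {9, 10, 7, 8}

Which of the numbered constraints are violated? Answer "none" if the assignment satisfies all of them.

Constraints 2, 4, 5, 6 do not hold.

#1 zeta = -7 ≠ -5, but alpha = 7 = 7 (second disjunct)  ✓
#2 zeta^2 + delta^2 = (-7)^2 + (-1)^2 = 49 + 1 = 50, not 47  ✗
#3 zeta = -7, gamma = -10; -7 ≥ -10  ✓
#4 max(-1, -7, -1) = -1, not 0  ✗
#5 eps = -10, eta = -1; -10 < -1 (want ≥)  ✗
#6 eta = -1 ≠ -3 and zeta = -7 ≠ -6; both disjuncts false  ✗
#7 delta = -1 lies in [-1, 3]  ✓
#8 alpha = 7 is in {9, 10, 7, 8}  ✓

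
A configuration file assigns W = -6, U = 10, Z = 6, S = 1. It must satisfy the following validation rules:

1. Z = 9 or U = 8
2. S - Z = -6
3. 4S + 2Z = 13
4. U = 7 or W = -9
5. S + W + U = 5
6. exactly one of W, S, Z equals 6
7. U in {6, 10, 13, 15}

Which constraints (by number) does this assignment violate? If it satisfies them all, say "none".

No — constraints 1, 2, 3, and 4 are not satisfied.

1. Z = 6 ≠ 9 and U = 10 ≠ 8; both disjuncts false — violated.
2. S - Z = 1 - 6 = -5, not -6 — violated.
3. 4S + 2Z = 4(1) + 2(6) = 16, not 13 — violated.
4. U = 10 ≠ 7 and W = -6 ≠ -9; both disjuncts false — violated.
5. S + W + U = 1 + (-6) + 10 = 5 — satisfied.
6. W=-6, S=1, Z=6; 1 of them equals 6 — satisfied.
7. U = 10 is in {6, 10, 13, 15} — satisfied.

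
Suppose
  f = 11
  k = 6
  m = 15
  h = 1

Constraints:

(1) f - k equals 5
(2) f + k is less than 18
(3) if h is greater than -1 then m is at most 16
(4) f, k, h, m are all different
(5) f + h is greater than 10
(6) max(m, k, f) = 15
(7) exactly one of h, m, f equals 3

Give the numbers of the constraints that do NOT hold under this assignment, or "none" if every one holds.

Constraint 7 is violated.

(1) f - k = 11 - 6 = 5 — OK.
(2) f + k = 11 + 6 = 17; 17 < 18 — OK.
(3) h = 1 > -1, so we need m ≤ 16; m = 15 ≤ 16 — OK.
(4) values 11, 6, 1, 15 are pairwise distinct — OK.
(5) f + h = 11 + 1 = 12; 12 > 10 — OK.
(6) max(15, 6, 11) = 15 — OK.
(7) h=1, m=15, f=11; 0 of them equal 3, not exactly one — violated.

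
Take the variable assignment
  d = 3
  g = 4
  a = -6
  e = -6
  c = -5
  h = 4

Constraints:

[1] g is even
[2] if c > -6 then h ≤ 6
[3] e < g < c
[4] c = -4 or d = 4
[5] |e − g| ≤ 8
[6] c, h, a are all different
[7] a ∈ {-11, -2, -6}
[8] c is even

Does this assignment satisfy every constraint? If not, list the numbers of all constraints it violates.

[1] g = 4 is even  yes
[2] c = -5 > -6, so we need h ≤ 6; h = 4 ≤ 6  yes
[3] values -6, 4, -5; g = 4 is not < c = -5  no
[4] c = -5 ≠ -4 and d = 3 ≠ 4; both disjuncts false  no
[5] |-6 − 4| = 10; 10 > 8, exceeds bound 8  no
[6] values -5, 4, -6 are pairwise distinct  yes
[7] a = -6 is in {-11, -2, -6}  yes
[8] c = -5 is odd  no

Constraints 3, 4, 5, and 8 are violated.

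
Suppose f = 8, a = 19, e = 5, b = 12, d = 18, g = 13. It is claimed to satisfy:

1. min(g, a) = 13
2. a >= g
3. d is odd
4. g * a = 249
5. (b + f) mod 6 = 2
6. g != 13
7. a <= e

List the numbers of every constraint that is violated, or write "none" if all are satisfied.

1. min(13, 19) = 13  OK
2. a = 19, g = 13; 19 ≥ 13  OK
3. d = 18 is even  FAIL
4. g * a = 13 * 19 = 247, not 249  FAIL
5. b + f = 20; 20 mod 6 = 2  OK
6. g = 13, but 13 is required to differ  FAIL
7. a = 19, e = 5; 19 > 5 (want ≤)  FAIL

The assignment fails constraints 3, 4, 6, and 7.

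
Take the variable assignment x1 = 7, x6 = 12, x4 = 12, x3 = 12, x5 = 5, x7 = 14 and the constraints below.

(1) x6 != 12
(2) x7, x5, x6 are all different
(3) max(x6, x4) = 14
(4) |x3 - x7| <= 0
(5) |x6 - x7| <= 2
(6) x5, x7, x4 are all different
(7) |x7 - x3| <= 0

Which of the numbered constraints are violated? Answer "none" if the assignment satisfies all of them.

Constraints 1, 3, 4, 7 do not hold.

(1) x6 = 12, but 12 is required to differ — violated.
(2) values 14, 5, 12 are pairwise distinct — satisfied.
(3) max(12, 12) = 12, not 14 — violated.
(4) |12 - 14| = 2; 2 > 0, exceeds bound 0 — violated.
(5) |12 - 14| = 2; 2 ≤ 2 — satisfied.
(6) values 5, 14, 12 are pairwise distinct — satisfied.
(7) |14 - 12| = 2; 2 > 0, exceeds bound 0 — violated.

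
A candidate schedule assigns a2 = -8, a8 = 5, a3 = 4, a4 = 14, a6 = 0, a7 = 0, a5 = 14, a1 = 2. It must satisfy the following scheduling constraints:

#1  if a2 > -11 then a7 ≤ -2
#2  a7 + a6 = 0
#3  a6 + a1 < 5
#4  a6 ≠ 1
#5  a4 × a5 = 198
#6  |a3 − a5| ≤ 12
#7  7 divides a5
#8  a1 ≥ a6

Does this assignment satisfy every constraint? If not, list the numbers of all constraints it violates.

Violated: 1, 5.

#1 a2 = -8 > -11, so we need a7 ≤ -2; but a7 = 0 > -2 — fails.
#2 a7 + a6 = 0 + 0 = 0 — holds.
#3 a6 + a1 = 0 + 2 = 2; 2 < 5 — holds.
#4 a6 = 0, and 0 ≠ 1 — holds.
#5 a4 × a5 = 14 × 14 = 196, not 198 — fails.
#6 |4 − 14| = 10; 10 ≤ 12 — holds.
#7 14 / 7 = 2, so 7 divides 14 — holds.
#8 a1 = 2, a6 = 0; 2 ≥ 0 — holds.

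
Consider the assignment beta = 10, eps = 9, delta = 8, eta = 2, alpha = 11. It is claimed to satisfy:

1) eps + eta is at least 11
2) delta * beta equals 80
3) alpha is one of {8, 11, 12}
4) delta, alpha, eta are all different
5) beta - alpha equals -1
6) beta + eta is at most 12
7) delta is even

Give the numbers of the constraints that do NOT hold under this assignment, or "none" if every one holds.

1) eps + eta = 9 + 2 = 11; 11 ≥ 11 — OK.
2) delta * beta = 8 * 10 = 80 — OK.
3) alpha = 11 is in {8, 11, 12} — OK.
4) values 8, 11, 2 are pairwise distinct — OK.
5) beta - alpha = 10 - 11 = -1 — OK.
6) beta + eta = 10 + 2 = 12; 12 ≤ 12 — OK.
7) delta = 8 is even — OK.

Yes — all constraints hold.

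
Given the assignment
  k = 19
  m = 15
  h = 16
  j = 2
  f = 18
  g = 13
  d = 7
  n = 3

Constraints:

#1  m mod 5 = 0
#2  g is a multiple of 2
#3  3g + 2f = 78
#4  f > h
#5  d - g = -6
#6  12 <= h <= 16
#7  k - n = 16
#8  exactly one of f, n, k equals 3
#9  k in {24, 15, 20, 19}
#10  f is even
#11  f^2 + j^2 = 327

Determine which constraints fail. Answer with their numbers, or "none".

#1 15 mod 5 = 0  ✓
#2 13 = 2*6 + 1, so 2 does not divide 13  ✗
#3 3g + 2f = 3(13) + 2(18) = 75, not 78  ✗
#4 f = 18, h = 16; 18 > 16  ✓
#5 d - g = 7 - 13 = -6  ✓
#6 h = 16 lies in [12, 16]  ✓
#7 k - n = 19 - 3 = 16  ✓
#8 f=18, n=3, k=19; 1 of them equals 3  ✓
#9 k = 19 is in {24, 15, 20, 19}  ✓
#10 f = 18 is even  ✓
#11 f^2 + j^2 = 18^2 + 2^2 = 324 + 4 = 328, not 327  ✗

No — constraints 2, 3, 11 are not satisfied.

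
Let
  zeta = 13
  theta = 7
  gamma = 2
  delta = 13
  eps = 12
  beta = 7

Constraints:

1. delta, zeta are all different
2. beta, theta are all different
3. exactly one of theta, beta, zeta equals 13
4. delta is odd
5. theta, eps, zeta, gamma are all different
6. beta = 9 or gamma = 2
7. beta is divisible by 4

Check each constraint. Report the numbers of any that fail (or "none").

Constraints 1, 2, and 7 do not hold.

1. delta = zeta = 13, not all different  false
2. beta = theta = 7, not all different  false
3. theta=7, beta=7, zeta=13; 1 of them equals 13  true
4. delta = 13 is odd  true
5. values 7, 12, 13, 2 are pairwise distinct  true
6. beta = 7 ≠ 9, but gamma = 2 = 2 (second disjunct)  true
7. 7 = 4×1 + 3, so 4 does not divide 7  false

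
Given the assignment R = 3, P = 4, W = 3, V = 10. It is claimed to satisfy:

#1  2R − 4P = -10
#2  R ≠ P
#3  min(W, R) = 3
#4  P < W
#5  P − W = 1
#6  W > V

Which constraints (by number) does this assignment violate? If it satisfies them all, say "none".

Violated: 4 and 6.

#1 2R − 4P = 2(3) − 4(4) = -10 — holds.
#2 R = 3, P = 4; distinct — holds.
#3 min(3, 3) = 3 — holds.
#4 P = 4, W = 3; 4 ≥ 3 (want <) — does not hold.
#5 P − W = 4 − 3 = 1 — holds.
#6 W = 3, V = 10; 3 ≤ 10 (want >) — does not hold.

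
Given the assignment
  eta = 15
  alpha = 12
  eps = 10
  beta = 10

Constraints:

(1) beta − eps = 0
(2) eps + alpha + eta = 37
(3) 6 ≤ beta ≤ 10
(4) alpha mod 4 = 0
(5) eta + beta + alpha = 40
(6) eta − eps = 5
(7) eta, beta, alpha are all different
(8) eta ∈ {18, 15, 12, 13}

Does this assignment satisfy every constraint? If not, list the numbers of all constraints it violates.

Constraint 5 does not hold.

(1) beta − eps = 10 − 10 = 0  ✓
(2) eps + alpha + eta = 10 + 12 + 15 = 37  ✓
(3) beta = 10 lies in [6, 10]  ✓
(4) 12 mod 4 = 0  ✓
(5) eta + beta + alpha = 15 + 10 + 12 = 37, not 40  ✗
(6) eta − eps = 15 − 10 = 5  ✓
(7) values 15, 10, 12 are pairwise distinct  ✓
(8) eta = 15 is in {18, 15, 12, 13}  ✓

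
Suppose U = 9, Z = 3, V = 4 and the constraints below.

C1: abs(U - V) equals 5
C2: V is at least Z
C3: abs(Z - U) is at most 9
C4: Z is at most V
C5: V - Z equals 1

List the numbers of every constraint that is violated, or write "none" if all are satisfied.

C1: abs(9 - 4) = 5  ✓
C2: V = 4, Z = 3; 4 ≥ 3  ✓
C3: abs(3 - 9) = 6; 6 ≤ 9  ✓
C4: Z = 3, V = 4; 3 ≤ 4  ✓
C5: V - Z = 4 - 3 = 1  ✓

None — every constraint holds.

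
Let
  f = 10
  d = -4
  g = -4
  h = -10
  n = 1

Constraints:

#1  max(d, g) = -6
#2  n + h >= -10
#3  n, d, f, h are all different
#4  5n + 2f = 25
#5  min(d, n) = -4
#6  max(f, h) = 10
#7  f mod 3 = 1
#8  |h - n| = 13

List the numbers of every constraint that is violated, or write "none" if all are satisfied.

#1 max(-4, -4) = -4, not -6 — does not hold.
#2 n + h = 1 + (-10) = -9; -9 ≥ -10 — holds.
#3 values 1, -4, 10, -10 are pairwise distinct — holds.
#4 5n + 2f = 5(1) + 2(10) = 25 — holds.
#5 min(-4, 1) = -4 — holds.
#6 max(10, -10) = 10 — holds.
#7 10 mod 3 = 1 — holds.
#8 |-10 - 1| = 11, not 13 — does not hold.

The assignment fails constraints 1 and 8.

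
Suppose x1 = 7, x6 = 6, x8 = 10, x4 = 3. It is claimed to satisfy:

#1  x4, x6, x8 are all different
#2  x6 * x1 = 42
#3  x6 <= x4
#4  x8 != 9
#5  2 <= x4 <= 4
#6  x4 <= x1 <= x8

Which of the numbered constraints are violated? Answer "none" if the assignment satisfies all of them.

#1 values 3, 6, 10 are pairwise distinct  holds
#2 x6 * x1 = 6 * 7 = 42  holds
#3 x6 = 6, x4 = 3; 6 > 3 (want ≤)  fails
#4 x8 = 10, and 10 ≠ 9  holds
#5 x4 = 3 lies in [2, 4]  holds
#6 values 3 <= 7 <= 10  holds

Constraint 3 is violated.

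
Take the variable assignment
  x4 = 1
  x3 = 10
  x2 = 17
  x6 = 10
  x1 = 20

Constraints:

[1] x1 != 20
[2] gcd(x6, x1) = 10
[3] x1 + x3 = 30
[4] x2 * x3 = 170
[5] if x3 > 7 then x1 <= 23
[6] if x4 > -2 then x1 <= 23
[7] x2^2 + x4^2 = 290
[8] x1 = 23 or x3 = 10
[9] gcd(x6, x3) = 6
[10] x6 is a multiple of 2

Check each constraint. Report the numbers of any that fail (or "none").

[1] x1 = 20, but 20 is required to differ  false
[2] gcd(10, 20) = 10  true
[3] x1 + x3 = 20 + 10 = 30  true
[4] x2 * x3 = 17 * 10 = 170  true
[5] x3 = 10 > 7, so we need x1 ≤ 23; x1 = 20 ≤ 23  true
[6] x4 = 1 > -2, so we need x1 ≤ 23; x1 = 20 ≤ 23  true
[7] x2^2 + x4^2 = 17^2 + 1^2 = 289 + 1 = 290  true
[8] x1 = 20 ≠ 23, but x3 = 10 = 10 (second disjunct)  true
[9] gcd(10, 10) = 10, not 6  false
[10] 10 / 2 = 5, so 2 divides 10  true

Violated: 1 and 9.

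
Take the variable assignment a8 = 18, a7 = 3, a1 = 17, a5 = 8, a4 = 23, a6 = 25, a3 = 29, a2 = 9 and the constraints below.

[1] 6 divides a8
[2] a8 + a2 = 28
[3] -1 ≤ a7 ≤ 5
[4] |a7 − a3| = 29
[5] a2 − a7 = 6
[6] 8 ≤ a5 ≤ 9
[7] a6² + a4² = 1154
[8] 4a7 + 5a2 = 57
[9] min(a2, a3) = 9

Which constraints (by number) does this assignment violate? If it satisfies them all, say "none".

[1] 18 / 6 = 3, so 6 divides 18  yes
[2] a8 + a2 = 18 + 9 = 27, not 28  no
[3] a7 = 3 lies in [-1, 5]  yes
[4] |3 − 29| = 26, not 29  no
[5] a2 − a7 = 9 − 3 = 6  yes
[6] a5 = 8 lies in [8, 9]  yes
[7] a6² + a4² = 25² + 23² = 625 + 529 = 1154  yes
[8] 4a7 + 5a2 = 4(3) + 5(9) = 57  yes
[9] min(9, 29) = 9  yes

Constraints 2 and 4 do not hold.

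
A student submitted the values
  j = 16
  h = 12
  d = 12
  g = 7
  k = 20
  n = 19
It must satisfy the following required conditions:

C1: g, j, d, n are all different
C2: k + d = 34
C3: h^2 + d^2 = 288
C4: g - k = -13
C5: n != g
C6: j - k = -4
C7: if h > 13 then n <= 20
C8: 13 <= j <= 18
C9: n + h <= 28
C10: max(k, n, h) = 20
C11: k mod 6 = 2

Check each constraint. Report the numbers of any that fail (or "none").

No — constraints 2 and 9 are not satisfied.

C1: values 7, 16, 12, 19 are pairwise distinct — OK.
C2: k + d = 20 + 12 = 32, not 34 — violated.
C3: h^2 + d^2 = 12^2 + 12^2 = 144 + 144 = 288 — OK.
C4: g - k = 7 - 20 = -13 — OK.
C5: n = 19, g = 7; distinct — OK.
C6: j - k = 16 - 20 = -4 — OK.
C7: h = 12, not > 13; antecedent false, conditional vacuously true — OK.
C8: j = 16 lies in [13, 18] — OK.
C9: n + h = 19 + 12 = 31; 31 > 28, bound 28 not met — violated.
C10: max(20, 19, 12) = 20 — OK.
C11: 20 mod 6 = 2 — OK.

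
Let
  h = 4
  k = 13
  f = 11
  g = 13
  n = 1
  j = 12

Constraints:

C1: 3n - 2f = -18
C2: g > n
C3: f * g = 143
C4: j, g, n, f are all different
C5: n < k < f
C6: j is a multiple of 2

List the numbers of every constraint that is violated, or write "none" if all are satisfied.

C1: 3n - 2f = 3(1) - 2(11) = -19, not -18  FAIL
C2: g = 13, n = 1; 13 > 1  OK
C3: f * g = 11 * 13 = 143  OK
C4: values 12, 13, 1, 11 are pairwise distinct  OK
C5: values 1, 13, 11; k = 13 is not < f = 11  FAIL
C6: 12 / 2 = 6, so 2 divides 12  OK

No — constraints 1 and 5 are not satisfied.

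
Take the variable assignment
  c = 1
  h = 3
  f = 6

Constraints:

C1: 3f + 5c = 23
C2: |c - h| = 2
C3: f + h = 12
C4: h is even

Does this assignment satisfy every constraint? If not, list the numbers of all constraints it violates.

C1: 3f + 5c = 3(6) + 5(1) = 23 — satisfied.
C2: |1 - 3| = 2 — satisfied.
C3: f + h = 6 + 3 = 9, not 12 — violated.
C4: h = 3 is odd — violated.

The assignment fails constraints 3 and 4.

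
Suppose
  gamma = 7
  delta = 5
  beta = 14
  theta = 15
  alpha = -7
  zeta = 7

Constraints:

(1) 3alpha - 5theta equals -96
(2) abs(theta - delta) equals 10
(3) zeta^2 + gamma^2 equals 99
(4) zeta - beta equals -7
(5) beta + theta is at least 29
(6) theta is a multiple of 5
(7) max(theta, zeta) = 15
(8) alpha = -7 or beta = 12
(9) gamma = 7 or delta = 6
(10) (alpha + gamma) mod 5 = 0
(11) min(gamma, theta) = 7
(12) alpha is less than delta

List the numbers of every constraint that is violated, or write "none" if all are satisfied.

(1) 3alpha - 5theta = 3(-7) - 5(15) = -96  OK
(2) abs(15 - 5) = 10  OK
(3) zeta^2 + gamma^2 = 7^2 + 7^2 = 49 + 49 = 98, not 99  FAIL
(4) zeta - beta = 7 - 14 = -7  OK
(5) beta + theta = 14 + 15 = 29; 29 ≥ 29  OK
(6) 15 / 5 = 3, so 5 divides 15  OK
(7) max(15, 7) = 15  OK
(8) alpha = -7 = -7 (first disjunct)  OK
(9) gamma = 7 = 7 (first disjunct)  OK
(10) alpha + gamma = 0; 0 mod 5 = 0  OK
(11) min(7, 15) = 7  OK
(12) alpha = -7, delta = 5; -7 < 5  OK

Constraint 3 is violated.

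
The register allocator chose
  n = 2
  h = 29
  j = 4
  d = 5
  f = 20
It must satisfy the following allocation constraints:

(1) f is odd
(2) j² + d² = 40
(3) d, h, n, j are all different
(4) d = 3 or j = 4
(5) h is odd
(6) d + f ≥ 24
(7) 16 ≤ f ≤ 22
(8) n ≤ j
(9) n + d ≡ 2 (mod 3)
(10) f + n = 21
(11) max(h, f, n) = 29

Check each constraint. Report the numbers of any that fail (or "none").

(1) f = 20 is even  no
(2) j² + d² = 4² + 5² = 16 + 25 = 41, not 40  no
(3) values 5, 29, 2, 4 are pairwise distinct  yes
(4) d = 5 ≠ 3, but j = 4 = 4 (second disjunct)  yes
(5) h = 29 is odd  yes
(6) d + f = 5 + 20 = 25; 25 ≥ 24  yes
(7) f = 20 lies in [16, 22]  yes
(8) n = 2, j = 4; 2 ≤ 4  yes
(9) n + d = 7; 7 mod 3 = 1, not 2  no
(10) f + n = 20 + 2 = 22, not 21  no
(11) max(29, 20, 2) = 29  yes

Violated: 1, 2, 9, and 10.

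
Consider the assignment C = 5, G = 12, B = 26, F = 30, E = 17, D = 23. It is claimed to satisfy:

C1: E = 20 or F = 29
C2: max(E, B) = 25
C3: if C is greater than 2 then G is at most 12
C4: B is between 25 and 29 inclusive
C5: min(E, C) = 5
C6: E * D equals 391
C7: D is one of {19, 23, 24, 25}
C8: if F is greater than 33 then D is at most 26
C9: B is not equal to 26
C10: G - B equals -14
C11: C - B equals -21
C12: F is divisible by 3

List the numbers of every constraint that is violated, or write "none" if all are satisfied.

Constraints 1, 2, 9 do not hold.

C1: E = 17 ≠ 20 and F = 30 ≠ 29; both disjuncts false  no
C2: max(17, 26) = 26, not 25  no
C3: C = 5 > 2, so we need G ≤ 12; G = 12 ≤ 12  yes
C4: B = 26 lies in [25, 29]  yes
C5: min(17, 5) = 5  yes
C6: E * D = 17 * 23 = 391  yes
C7: D = 23 is in {19, 23, 24, 25}  yes
C8: F = 30, not > 33; antecedent false, conditional vacuously true  yes
C9: B = 26, but 26 is required to differ  no
C10: G - B = 12 - 26 = -14  yes
C11: C - B = 5 - 26 = -21  yes
C12: 30 / 3 = 10, so 3 divides 30  yes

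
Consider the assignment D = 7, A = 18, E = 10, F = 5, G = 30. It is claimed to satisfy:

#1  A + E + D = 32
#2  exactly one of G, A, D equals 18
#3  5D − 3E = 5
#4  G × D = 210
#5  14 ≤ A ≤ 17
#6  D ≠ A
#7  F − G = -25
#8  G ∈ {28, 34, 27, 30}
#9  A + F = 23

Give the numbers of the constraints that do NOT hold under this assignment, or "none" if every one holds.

Violated: 1 and 5.

#1 A + E + D = 18 + 10 + 7 = 35, not 32  false
#2 G=30, A=18, D=7; 1 of them equals 18  true
#3 5D − 3E = 5(7) − 3(10) = 5  true
#4 G × D = 30 × 7 = 210  true
#5 A = 18 is outside [14, 17]  false
#6 D = 7, A = 18; distinct  true
#7 F − G = 5 − 30 = -25  true
#8 G = 30 is in {28, 34, 27, 30}  true
#9 A + F = 18 + 5 = 23  true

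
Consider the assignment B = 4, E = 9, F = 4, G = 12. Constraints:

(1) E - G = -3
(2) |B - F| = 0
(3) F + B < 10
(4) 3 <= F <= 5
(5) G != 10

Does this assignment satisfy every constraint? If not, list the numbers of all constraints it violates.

(1) E - G = 9 - 12 = -3 — OK.
(2) |4 - 4| = 0 — OK.
(3) F + B = 4 + 4 = 8; 8 < 10 — OK.
(4) F = 4 lies in [3, 5] — OK.
(5) G = 12, and 12 ≠ 10 — OK.

No violations.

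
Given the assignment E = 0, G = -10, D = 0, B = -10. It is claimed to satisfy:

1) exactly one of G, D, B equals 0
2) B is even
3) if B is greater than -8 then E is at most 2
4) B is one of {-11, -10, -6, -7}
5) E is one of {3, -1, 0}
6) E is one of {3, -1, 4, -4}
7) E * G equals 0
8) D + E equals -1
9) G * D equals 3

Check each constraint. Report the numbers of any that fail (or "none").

Violated: 6, 8, 9.

1) G=-10, D=0, B=-10; 1 of them equals 0  yes
2) B = -10 is even  yes
3) B = -10, not > -8; antecedent false, conditional vacuously true  yes
4) B = -10 is in {-11, -10, -6, -7}  yes
5) E = 0 is in {3, -1, 0}  yes
6) E = 0 is not in {3, -1, 4, -4}  no
7) E * G = 0 * (-10) = 0  yes
8) D + E = 0 + 0 = 0, not -1  no
9) G * D = -10 * 0 = 0, not 3  no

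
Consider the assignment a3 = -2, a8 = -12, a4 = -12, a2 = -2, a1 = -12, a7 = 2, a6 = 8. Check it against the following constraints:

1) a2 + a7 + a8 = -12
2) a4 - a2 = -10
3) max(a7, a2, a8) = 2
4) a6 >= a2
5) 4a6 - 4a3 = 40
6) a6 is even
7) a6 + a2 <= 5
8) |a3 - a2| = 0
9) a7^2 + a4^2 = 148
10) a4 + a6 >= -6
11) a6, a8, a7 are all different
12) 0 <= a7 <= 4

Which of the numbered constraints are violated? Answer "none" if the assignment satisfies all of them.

The assignment fails constraint 7.

1) a2 + a7 + a8 = -2 + 2 + (-12) = -12  ✔
2) a4 - a2 = -12 - (-2) = -10  ✔
3) max(2, -2, -12) = 2  ✔
4) a6 = 8, a2 = -2; 8 ≥ -2  ✔
5) 4a6 - 4a3 = 4(8) - 4(-2) = 40  ✔
6) a6 = 8 is even  ✔
7) a6 + a2 = 8 + (-2) = 6; 6 > 5, bound 5 not met  ✘
8) |-2 - (-2)| = 0  ✔
9) a7^2 + a4^2 = 2^2 + (-12)^2 = 4 + 144 = 148  ✔
10) a4 + a6 = -12 + 8 = -4; -4 ≥ -6  ✔
11) values 8, -12, 2 are pairwise distinct  ✔
12) a7 = 2 lies in [0, 4]  ✔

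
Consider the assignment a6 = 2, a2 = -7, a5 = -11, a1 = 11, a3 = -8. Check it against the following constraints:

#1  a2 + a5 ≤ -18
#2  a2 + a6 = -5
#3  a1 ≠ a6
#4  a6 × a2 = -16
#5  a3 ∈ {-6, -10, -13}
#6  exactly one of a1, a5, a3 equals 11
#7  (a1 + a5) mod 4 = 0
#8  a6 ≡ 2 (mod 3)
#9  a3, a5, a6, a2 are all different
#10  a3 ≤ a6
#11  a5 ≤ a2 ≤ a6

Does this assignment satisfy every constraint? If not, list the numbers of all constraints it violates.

Violated: 4, 5.

#1 a2 + a5 = -7 + (-11) = -18; -18 ≤ -18  ✓
#2 a2 + a6 = -7 + 2 = -5  ✓
#3 a1 = 11, a6 = 2; distinct  ✓
#4 a6 × a2 = 2 × (-7) = -14, not -16  ✗
#5 a3 = -8 is not in {-6, -10, -13}  ✗
#6 a1=11, a5=-11, a3=-8; 1 of them equals 11  ✓
#7 a1 + a5 = 0; 0 mod 4 = 0  ✓
#8 2 mod 3 = 2  ✓
#9 values -8, -11, 2, -7 are pairwise distinct  ✓
#10 a3 = -8, a6 = 2; -8 ≤ 2  ✓
#11 values -11 ≤ -7 ≤ 2  ✓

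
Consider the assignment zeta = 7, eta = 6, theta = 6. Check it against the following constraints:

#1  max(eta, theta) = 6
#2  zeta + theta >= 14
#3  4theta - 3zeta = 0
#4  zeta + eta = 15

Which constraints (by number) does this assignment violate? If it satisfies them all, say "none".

Violated: 2, 3, and 4.

#1 max(6, 6) = 6 — OK.
#2 zeta + theta = 7 + 6 = 13; 13 < 14, bound 14 not met — violated.
#3 4theta - 3zeta = 4(6) - 3(7) = 3, not 0 — violated.
#4 zeta + eta = 7 + 6 = 13, not 15 — violated.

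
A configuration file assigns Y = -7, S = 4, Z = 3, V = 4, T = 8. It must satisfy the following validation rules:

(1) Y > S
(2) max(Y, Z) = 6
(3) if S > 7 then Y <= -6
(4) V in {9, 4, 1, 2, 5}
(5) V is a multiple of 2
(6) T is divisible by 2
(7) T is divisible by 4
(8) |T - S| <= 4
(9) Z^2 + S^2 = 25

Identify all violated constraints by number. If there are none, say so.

No — constraints 1, 2 are not satisfied.

(1) Y = -7, S = 4; -7 ≤ 4 (want >)  ✗
(2) max(-7, 3) = 3, not 6  ✗
(3) S = 4, not > 7; antecedent false, conditional vacuously true  ✓
(4) V = 4 is in {9, 4, 1, 2, 5}  ✓
(5) 4 / 2 = 2, so 2 divides 4  ✓
(6) 8 / 2 = 4, so 2 divides 8  ✓
(7) 8 / 4 = 2, so 4 divides 8  ✓
(8) |8 - 4| = 4; 4 ≤ 4  ✓
(9) Z^2 + S^2 = 3^2 + 4^2 = 9 + 16 = 25  ✓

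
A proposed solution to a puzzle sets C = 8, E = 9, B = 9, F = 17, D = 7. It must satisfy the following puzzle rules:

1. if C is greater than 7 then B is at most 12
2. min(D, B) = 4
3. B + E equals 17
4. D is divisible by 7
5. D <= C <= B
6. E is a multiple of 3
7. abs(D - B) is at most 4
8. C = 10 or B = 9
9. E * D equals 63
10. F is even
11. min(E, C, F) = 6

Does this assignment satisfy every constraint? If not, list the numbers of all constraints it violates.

1. C = 8 > 7, so we need B ≤ 12; B = 9 ≤ 12  ✔
2. min(7, 9) = 7, not 4  ✘
3. B + E = 9 + 9 = 18, not 17  ✘
4. 7 / 7 = 1, so 7 divides 7  ✔
5. values 7 <= 8 <= 9  ✔
6. 9 / 3 = 3, so 3 divides 9  ✔
7. abs(7 - 9) = 2; 2 ≤ 4  ✔
8. C = 8 ≠ 10, but B = 9 = 9 (second disjunct)  ✔
9. E * D = 9 * 7 = 63  ✔
10. F = 17 is odd  ✘
11. min(9, 8, 17) = 8, not 6  ✘

Constraints 2, 3, 10, and 11 are violated.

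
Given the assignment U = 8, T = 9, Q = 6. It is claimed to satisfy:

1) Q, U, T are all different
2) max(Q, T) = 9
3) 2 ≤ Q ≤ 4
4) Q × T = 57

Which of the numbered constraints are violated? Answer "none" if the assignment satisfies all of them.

Violated: 3 and 4.

1) values 6, 8, 9 are pairwise distinct  ✔
2) max(6, 9) = 9  ✔
3) Q = 6 is outside [2, 4]  ✘
4) Q × T = 6 × 9 = 54, not 57  ✘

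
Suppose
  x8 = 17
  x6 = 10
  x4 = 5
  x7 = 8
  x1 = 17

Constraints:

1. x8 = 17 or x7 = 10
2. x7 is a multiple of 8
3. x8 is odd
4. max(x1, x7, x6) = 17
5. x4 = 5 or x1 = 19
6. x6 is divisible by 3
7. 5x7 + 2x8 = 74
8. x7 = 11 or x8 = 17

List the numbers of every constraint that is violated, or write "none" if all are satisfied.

1. x8 = 17 = 17 (first disjunct) — satisfied.
2. 8 / 8 = 1, so 8 divides 8 — satisfied.
3. x8 = 17 is odd — satisfied.
4. max(17, 8, 10) = 17 — satisfied.
5. x4 = 5 = 5 (first disjunct) — satisfied.
6. 10 = 3*3 + 1, so 3 does not divide 10 — violated.
7. 5x7 + 2x8 = 5(8) + 2(17) = 74 — satisfied.
8. x7 = 8 ≠ 11, but x8 = 17 = 17 (second disjunct) — satisfied.

Constraint 6 is violated.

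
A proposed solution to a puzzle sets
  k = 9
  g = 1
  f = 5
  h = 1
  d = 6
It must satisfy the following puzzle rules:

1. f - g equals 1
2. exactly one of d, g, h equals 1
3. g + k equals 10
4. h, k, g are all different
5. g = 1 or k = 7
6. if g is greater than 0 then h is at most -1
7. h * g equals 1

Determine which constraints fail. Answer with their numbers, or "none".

The assignment fails constraints 1, 2, 4, 6.

1. f - g = 5 - 1 = 4, not 1  fails
2. d=6, g=1, h=1; 2 of them equal 1, not exactly one  fails
3. g + k = 1 + 9 = 10  holds
4. h = g = 1, not all different  fails
5. g = 1 = 1 (first disjunct)  holds
6. g = 1 > 0, so we need h ≤ -1; but h = 1 > -1  fails
7. h * g = 1 * 1 = 1  holds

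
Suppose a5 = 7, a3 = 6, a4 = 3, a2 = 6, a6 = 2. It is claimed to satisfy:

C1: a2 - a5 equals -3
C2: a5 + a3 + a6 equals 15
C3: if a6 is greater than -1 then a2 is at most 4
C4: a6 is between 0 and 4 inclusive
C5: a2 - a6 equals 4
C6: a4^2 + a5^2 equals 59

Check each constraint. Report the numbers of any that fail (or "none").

C1: a2 - a5 = 6 - 7 = -1, not -3  no
C2: a5 + a3 + a6 = 7 + 6 + 2 = 15  yes
C3: a6 = 2 > -1, so we need a2 ≤ 4; but a2 = 6 > 4  no
C4: a6 = 2 lies in [0, 4]  yes
C5: a2 - a6 = 6 - 2 = 4  yes
C6: a4^2 + a5^2 = 3^2 + 7^2 = 9 + 49 = 58, not 59  no

Constraints 1, 3, 6 do not hold.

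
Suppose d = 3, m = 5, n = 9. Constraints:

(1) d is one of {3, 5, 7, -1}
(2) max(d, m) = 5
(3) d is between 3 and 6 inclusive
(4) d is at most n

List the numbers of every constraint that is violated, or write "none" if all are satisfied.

The assignment satisfies every constraint.

(1) d = 3 is in {3, 5, 7, -1} — satisfied.
(2) max(3, 5) = 5 — satisfied.
(3) d = 3 lies in [3, 6] — satisfied.
(4) d = 3, n = 9; 3 ≤ 9 — satisfied.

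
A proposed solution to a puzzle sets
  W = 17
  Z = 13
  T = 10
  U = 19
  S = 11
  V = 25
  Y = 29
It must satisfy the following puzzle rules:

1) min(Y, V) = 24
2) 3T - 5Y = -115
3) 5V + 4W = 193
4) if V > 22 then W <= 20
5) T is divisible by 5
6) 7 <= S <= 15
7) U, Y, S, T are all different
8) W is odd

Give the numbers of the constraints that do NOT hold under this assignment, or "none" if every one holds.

1) min(29, 25) = 25, not 24 — fails.
2) 3T - 5Y = 3(10) - 5(29) = -115 — holds.
3) 5V + 4W = 5(25) + 4(17) = 193 — holds.
4) V = 25 > 22, so we need W ≤ 20; W = 17 ≤ 20 — holds.
5) 10 / 5 = 2, so 5 divides 10 — holds.
6) S = 11 lies in [7, 15] — holds.
7) values 19, 29, 11, 10 are pairwise distinct — holds.
8) W = 17 is odd — holds.

Constraint 1 is violated.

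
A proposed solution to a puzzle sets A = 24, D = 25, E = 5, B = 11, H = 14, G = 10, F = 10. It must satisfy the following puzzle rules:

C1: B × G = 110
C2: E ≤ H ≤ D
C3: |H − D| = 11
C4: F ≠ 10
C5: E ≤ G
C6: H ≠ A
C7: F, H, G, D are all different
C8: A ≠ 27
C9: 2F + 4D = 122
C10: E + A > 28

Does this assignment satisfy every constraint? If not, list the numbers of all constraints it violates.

Violated: 4, 7, and 9.

C1: B × G = 11 × 10 = 110 — holds.
C2: values 5 ≤ 14 ≤ 25 — holds.
C3: |14 − 25| = 11 — holds.
C4: F = 10, but 10 is required to differ — fails.
C5: E = 5, G = 10; 5 ≤ 10 — holds.
C6: H = 14, A = 24; distinct — holds.
C7: F = G = 10, not all different — fails.
C8: A = 24, and 24 ≠ 27 — holds.
C9: 2F + 4D = 2(10) + 4(25) = 120, not 122 — fails.
C10: E + A = 5 + 24 = 29; 29 > 28 — holds.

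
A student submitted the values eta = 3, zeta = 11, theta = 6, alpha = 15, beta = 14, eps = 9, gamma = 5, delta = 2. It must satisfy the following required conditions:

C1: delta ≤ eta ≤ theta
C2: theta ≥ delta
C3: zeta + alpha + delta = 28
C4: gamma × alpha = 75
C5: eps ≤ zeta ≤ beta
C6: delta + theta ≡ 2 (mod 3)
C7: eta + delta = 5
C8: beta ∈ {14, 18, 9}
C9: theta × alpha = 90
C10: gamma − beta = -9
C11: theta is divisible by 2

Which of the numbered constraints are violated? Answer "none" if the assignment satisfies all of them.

C1: values 2 ≤ 3 ≤ 6 — satisfied.
C2: theta = 6, delta = 2; 6 ≥ 2 — satisfied.
C3: zeta + alpha + delta = 11 + 15 + 2 = 28 — satisfied.
C4: gamma × alpha = 5 × 15 = 75 — satisfied.
C5: values 9 ≤ 11 ≤ 14 — satisfied.
C6: delta + theta = 8; 8 mod 3 = 2 — satisfied.
C7: eta + delta = 3 + 2 = 5 — satisfied.
C8: beta = 14 is in {14, 18, 9} — satisfied.
C9: theta × alpha = 6 × 15 = 90 — satisfied.
C10: gamma − beta = 5 − 14 = -9 — satisfied.
C11: 6 / 2 = 3, so 2 divides 6 — satisfied.

Yes — all constraints hold.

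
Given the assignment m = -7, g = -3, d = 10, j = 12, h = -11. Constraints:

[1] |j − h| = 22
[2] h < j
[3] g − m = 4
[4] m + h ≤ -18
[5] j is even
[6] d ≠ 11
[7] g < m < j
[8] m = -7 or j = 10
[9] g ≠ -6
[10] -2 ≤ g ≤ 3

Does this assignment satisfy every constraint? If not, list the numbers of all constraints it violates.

[1] |12 − (-11)| = 23, not 22  fails
[2] h = -11, j = 12; -11 < 12  holds
[3] g − m = -3 − (-7) = 4  holds
[4] m + h = -7 + (-11) = -18; -18 ≤ -18  holds
[5] j = 12 is even  holds
[6] d = 10, and 10 ≠ 11  holds
[7] values -3, -7, 12; g = -3 is not < m = -7  fails
[8] m = -7 = -7 (first disjunct)  holds
[9] g = -3, and -3 ≠ -6  holds
[10] g = -3 is outside [-2, 3]  fails

Violated: 1, 7, 10.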